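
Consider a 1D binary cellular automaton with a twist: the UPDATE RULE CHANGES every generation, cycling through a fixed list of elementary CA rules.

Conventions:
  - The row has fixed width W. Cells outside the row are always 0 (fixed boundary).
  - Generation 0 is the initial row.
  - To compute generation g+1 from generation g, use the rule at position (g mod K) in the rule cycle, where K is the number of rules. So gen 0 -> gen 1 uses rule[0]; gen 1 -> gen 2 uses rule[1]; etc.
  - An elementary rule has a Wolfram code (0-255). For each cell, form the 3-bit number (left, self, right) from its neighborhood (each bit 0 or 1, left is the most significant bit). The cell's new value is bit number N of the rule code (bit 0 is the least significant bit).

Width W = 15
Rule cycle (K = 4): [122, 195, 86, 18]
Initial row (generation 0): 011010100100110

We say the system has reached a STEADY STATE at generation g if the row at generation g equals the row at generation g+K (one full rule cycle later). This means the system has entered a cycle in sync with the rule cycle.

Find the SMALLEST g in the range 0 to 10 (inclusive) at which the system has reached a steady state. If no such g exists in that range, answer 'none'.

Answer: none

Derivation:
Gen 0: 011010100100110
Gen 1 (rule 122): 111101011011111
Gen 2 (rule 195): 011100001001111
Gen 3 (rule 86): 100110011110001
Gen 4 (rule 18): 011001100001010
Gen 5 (rule 122): 111111110010101
Gen 6 (rule 195): 011111110100000
Gen 7 (rule 86): 100000010110000
Gen 8 (rule 18): 010000100001000
Gen 9 (rule 122): 101001010010100
Gen 10 (rule 195): 000010000100001
Gen 11 (rule 86): 000111001110011
Gen 12 (rule 18): 001000110001100
Gen 13 (rule 122): 010101111011110
Gen 14 (rule 195): 100000111001110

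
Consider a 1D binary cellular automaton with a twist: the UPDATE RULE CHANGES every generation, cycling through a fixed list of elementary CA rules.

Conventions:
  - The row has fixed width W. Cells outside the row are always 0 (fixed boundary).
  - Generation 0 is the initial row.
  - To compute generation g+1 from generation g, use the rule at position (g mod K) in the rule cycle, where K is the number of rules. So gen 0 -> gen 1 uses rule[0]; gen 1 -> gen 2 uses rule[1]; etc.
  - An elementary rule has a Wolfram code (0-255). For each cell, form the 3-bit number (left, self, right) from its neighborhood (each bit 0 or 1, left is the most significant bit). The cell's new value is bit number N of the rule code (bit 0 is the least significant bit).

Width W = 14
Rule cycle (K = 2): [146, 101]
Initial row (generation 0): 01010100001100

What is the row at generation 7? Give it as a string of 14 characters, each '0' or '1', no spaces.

Answer: 01110110000001

Derivation:
Gen 0: 01010100001100
Gen 1 (rule 146): 10000010010010
Gen 2 (rule 101): 10111010010010
Gen 3 (rule 146): 00010001101101
Gen 4 (rule 101): 11010100110111
Gen 5 (rule 146): 00000011000010
Gen 6 (rule 101): 11111001011010
Gen 7 (rule 146): 01110110000001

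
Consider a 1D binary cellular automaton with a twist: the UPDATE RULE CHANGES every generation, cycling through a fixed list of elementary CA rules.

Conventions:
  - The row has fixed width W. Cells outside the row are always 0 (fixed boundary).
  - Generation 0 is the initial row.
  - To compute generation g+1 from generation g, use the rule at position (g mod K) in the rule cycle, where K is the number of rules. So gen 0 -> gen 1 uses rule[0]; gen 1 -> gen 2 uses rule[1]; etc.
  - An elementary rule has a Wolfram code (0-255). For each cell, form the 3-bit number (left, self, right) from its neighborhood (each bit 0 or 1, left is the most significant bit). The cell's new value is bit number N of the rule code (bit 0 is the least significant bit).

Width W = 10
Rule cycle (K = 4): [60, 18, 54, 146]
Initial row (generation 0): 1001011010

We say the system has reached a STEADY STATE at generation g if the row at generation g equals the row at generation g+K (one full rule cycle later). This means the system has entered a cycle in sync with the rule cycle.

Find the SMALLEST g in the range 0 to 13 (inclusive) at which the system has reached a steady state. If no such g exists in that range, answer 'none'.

Answer: 2

Derivation:
Gen 0: 1001011010
Gen 1 (rule 60): 1101110111
Gen 2 (rule 18): 0000000000
Gen 3 (rule 54): 0000000000
Gen 4 (rule 146): 0000000000
Gen 5 (rule 60): 0000000000
Gen 6 (rule 18): 0000000000
Gen 7 (rule 54): 0000000000
Gen 8 (rule 146): 0000000000
Gen 9 (rule 60): 0000000000
Gen 10 (rule 18): 0000000000
Gen 11 (rule 54): 0000000000
Gen 12 (rule 146): 0000000000
Gen 13 (rule 60): 0000000000
Gen 14 (rule 18): 0000000000
Gen 15 (rule 54): 0000000000
Gen 16 (rule 146): 0000000000
Gen 17 (rule 60): 0000000000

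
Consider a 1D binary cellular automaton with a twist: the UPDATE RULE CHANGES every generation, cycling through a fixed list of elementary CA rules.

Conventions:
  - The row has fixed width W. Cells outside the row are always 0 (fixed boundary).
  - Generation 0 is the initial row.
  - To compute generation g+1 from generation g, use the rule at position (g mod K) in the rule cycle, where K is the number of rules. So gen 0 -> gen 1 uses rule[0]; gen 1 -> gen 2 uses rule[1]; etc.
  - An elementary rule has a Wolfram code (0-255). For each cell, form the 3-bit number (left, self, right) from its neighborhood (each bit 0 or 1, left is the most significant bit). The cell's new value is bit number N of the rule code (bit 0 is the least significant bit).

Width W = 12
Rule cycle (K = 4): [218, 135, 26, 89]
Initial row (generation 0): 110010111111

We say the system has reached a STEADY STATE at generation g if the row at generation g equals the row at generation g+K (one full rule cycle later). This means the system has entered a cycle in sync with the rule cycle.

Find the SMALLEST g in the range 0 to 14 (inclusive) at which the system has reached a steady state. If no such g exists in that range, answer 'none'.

Answer: 5

Derivation:
Gen 0: 110010111111
Gen 1 (rule 218): 111100111111
Gen 2 (rule 135): 011001011110
Gen 3 (rule 26): 110110010001
Gen 4 (rule 89): 110111001100
Gen 5 (rule 218): 110111111110
Gen 6 (rule 135): 000011111100
Gen 7 (rule 26): 000110000010
Gen 8 (rule 89): 110111111001
Gen 9 (rule 218): 110111111110
Gen 10 (rule 135): 000011111100
Gen 11 (rule 26): 000110000010
Gen 12 (rule 89): 110111111001
Gen 13 (rule 218): 110111111110
Gen 14 (rule 135): 000011111100
Gen 15 (rule 26): 000110000010
Gen 16 (rule 89): 110111111001
Gen 17 (rule 218): 110111111110
Gen 18 (rule 135): 000011111100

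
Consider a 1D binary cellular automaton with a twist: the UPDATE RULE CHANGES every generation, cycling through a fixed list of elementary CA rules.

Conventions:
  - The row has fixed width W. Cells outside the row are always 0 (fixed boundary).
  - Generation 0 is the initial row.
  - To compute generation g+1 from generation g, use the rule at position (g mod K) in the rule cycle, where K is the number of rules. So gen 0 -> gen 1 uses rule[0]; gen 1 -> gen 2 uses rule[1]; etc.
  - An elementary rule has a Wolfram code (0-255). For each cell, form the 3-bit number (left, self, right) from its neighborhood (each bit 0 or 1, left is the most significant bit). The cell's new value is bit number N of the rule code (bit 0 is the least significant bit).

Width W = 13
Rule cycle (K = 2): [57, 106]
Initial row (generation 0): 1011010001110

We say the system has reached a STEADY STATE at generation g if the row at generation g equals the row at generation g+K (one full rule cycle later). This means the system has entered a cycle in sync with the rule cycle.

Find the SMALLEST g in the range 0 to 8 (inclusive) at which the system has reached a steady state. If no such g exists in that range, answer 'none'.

Answer: 7

Derivation:
Gen 0: 1011010001110
Gen 1 (rule 57): 0110101101001
Gen 2 (rule 106): 1111011110010
Gen 3 (rule 57): 1000110001001
Gen 4 (rule 106): 0001110010010
Gen 5 (rule 57): 1101001001001
Gen 6 (rule 106): 1110010010010
Gen 7 (rule 57): 1001001001001
Gen 8 (rule 106): 0010010010010
Gen 9 (rule 57): 1001001001001
Gen 10 (rule 106): 0010010010010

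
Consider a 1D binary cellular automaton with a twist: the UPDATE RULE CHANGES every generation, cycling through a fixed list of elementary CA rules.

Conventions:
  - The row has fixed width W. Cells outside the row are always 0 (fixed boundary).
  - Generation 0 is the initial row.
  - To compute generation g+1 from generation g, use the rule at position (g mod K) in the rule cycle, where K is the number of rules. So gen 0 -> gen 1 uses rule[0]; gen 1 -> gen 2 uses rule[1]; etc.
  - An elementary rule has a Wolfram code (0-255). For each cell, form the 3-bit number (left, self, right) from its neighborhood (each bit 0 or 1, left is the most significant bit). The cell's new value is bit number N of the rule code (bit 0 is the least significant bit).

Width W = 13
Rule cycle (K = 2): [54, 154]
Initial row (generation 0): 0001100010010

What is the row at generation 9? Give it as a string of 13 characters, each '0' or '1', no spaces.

Answer: 0000111001001

Derivation:
Gen 0: 0001100010010
Gen 1 (rule 54): 0010010111111
Gen 2 (rule 154): 0101100111110
Gen 3 (rule 54): 1110011000001
Gen 4 (rule 154): 1101110100010
Gen 5 (rule 54): 0010001110111
Gen 6 (rule 154): 0101011100110
Gen 7 (rule 54): 1111100011001
Gen 8 (rule 154): 1111010110110
Gen 9 (rule 54): 0000111001001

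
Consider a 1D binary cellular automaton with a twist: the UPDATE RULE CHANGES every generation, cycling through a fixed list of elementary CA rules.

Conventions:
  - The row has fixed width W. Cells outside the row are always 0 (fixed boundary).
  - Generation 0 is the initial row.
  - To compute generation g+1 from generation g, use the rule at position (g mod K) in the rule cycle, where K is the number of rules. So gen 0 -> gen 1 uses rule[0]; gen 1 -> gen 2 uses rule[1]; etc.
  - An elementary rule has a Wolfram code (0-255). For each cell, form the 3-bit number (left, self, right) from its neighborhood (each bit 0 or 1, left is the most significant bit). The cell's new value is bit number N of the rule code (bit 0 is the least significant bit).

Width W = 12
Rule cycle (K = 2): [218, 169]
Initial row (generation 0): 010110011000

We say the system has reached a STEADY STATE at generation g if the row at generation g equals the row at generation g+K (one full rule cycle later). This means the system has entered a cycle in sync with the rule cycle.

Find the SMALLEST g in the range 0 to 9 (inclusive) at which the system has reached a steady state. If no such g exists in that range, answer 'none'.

Answer: 3

Derivation:
Gen 0: 010110011000
Gen 1 (rule 218): 100111111100
Gen 2 (rule 169): 000111111001
Gen 3 (rule 218): 001111111110
Gen 4 (rule 169): 101111111100
Gen 5 (rule 218): 001111111110
Gen 6 (rule 169): 101111111100
Gen 7 (rule 218): 001111111110
Gen 8 (rule 169): 101111111100
Gen 9 (rule 218): 001111111110
Gen 10 (rule 169): 101111111100
Gen 11 (rule 218): 001111111110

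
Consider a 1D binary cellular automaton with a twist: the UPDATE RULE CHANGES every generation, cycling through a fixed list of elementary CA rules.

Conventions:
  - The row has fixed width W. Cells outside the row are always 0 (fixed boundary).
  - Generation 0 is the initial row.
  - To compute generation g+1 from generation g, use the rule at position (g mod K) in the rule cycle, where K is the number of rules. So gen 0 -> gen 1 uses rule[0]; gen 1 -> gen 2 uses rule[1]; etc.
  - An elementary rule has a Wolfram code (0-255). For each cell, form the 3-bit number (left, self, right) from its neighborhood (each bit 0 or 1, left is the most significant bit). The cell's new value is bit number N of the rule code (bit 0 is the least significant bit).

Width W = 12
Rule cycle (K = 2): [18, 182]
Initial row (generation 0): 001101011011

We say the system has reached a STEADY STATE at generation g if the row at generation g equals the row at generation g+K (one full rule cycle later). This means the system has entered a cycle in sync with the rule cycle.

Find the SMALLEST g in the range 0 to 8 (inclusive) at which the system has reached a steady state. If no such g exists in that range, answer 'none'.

Gen 0: 001101011011
Gen 1 (rule 18): 010000000000
Gen 2 (rule 182): 111000000000
Gen 3 (rule 18): 000100000000
Gen 4 (rule 182): 001110000000
Gen 5 (rule 18): 010001000000
Gen 6 (rule 182): 111011100000
Gen 7 (rule 18): 000000010000
Gen 8 (rule 182): 000000111000
Gen 9 (rule 18): 000001000100
Gen 10 (rule 182): 000011101110

Answer: none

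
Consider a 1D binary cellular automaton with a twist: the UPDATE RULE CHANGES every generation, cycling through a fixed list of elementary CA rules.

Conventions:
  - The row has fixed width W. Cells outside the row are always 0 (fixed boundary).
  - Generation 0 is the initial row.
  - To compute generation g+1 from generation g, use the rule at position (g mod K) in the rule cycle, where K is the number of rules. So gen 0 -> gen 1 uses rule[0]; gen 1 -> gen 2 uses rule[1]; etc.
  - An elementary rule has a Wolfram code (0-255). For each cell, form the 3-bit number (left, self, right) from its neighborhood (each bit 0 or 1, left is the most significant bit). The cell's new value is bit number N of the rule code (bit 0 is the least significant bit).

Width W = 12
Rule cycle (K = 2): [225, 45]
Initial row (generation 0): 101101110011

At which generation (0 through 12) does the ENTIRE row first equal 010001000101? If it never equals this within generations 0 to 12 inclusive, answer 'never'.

Answer: never

Derivation:
Gen 0: 101101110011
Gen 1 (rule 225): 010110110001
Gen 2 (rule 45): 011101100101
Gen 3 (rule 225): 001110100010
Gen 4 (rule 45): 101001101010
Gen 5 (rule 225): 010000110100
Gen 6 (rule 45): 010110101101
Gen 7 (rule 225): 001011010110
Gen 8 (rule 45): 101110111100
Gen 9 (rule 225): 010111011101
Gen 10 (rule 45): 011100110011
Gen 11 (rule 225): 001100010001
Gen 12 (rule 45): 101001010101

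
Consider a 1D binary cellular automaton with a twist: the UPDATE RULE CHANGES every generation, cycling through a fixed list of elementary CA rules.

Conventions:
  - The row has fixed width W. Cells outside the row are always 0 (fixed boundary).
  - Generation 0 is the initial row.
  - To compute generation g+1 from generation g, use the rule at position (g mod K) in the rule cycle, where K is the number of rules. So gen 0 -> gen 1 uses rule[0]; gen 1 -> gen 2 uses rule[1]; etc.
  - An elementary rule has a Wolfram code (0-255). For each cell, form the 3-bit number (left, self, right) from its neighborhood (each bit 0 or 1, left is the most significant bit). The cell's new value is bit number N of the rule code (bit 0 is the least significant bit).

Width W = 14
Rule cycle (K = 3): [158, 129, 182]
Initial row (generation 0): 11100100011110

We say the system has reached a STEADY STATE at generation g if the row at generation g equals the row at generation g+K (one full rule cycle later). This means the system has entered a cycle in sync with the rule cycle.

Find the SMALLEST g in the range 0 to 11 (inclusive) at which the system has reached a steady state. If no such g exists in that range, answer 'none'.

Answer: none

Derivation:
Gen 0: 11100100011110
Gen 1 (rule 158): 11011110111101
Gen 2 (rule 129): 00001100011000
Gen 3 (rule 182): 00010010100100
Gen 4 (rule 158): 00111110111110
Gen 5 (rule 129): 10011100011100
Gen 6 (rule 182): 11101010101010
Gen 7 (rule 158): 11001010101011
Gen 8 (rule 129): 00000000000000
Gen 9 (rule 182): 00000000000000
Gen 10 (rule 158): 00000000000000
Gen 11 (rule 129): 11111111111111
Gen 12 (rule 182): 01111111111110
Gen 13 (rule 158): 11111111111101
Gen 14 (rule 129): 01111111111000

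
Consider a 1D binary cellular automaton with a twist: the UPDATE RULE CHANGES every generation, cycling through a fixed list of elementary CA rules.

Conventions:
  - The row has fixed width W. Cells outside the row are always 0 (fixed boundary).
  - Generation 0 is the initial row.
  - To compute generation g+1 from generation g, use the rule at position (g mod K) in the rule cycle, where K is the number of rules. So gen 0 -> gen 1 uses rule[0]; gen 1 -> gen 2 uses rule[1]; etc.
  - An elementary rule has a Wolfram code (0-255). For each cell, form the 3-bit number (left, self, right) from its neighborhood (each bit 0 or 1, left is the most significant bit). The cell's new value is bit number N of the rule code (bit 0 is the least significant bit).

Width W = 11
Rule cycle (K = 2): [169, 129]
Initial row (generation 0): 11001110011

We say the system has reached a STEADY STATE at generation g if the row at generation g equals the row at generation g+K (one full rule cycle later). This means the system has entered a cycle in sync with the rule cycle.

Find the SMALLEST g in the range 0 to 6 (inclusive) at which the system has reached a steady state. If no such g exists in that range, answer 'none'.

Gen 0: 11001110011
Gen 1 (rule 169): 10001100010
Gen 2 (rule 129): 00100001000
Gen 3 (rule 169): 10001100011
Gen 4 (rule 129): 00100001000
Gen 5 (rule 169): 10001100011
Gen 6 (rule 129): 00100001000
Gen 7 (rule 169): 10001100011
Gen 8 (rule 129): 00100001000

Answer: 2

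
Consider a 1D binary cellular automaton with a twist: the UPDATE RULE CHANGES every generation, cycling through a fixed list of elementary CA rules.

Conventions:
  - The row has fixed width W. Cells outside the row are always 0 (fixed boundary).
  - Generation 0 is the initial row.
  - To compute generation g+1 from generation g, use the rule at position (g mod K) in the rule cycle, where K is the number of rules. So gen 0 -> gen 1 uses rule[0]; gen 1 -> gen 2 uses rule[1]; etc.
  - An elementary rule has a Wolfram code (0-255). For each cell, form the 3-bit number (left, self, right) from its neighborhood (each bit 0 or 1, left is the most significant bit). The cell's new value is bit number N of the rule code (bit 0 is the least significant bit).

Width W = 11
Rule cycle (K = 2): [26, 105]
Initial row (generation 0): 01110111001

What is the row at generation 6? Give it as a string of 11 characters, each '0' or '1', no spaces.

Gen 0: 01110111001
Gen 1 (rule 26): 11000100110
Gen 2 (rule 105): 11010000110
Gen 3 (rule 26): 10001001101
Gen 4 (rule 105): 00100001110
Gen 5 (rule 26): 01010011001
Gen 6 (rule 105): 00100011000

Answer: 00100011000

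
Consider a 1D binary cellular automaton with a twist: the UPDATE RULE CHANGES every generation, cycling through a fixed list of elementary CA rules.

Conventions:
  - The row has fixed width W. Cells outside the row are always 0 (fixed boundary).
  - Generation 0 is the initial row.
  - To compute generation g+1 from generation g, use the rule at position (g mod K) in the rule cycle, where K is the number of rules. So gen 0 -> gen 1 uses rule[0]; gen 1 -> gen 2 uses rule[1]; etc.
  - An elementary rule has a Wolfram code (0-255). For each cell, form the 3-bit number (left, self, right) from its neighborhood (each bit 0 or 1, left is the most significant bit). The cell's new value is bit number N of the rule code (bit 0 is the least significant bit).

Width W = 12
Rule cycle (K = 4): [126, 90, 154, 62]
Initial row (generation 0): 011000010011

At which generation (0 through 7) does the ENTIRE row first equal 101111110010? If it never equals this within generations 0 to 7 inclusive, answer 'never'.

Gen 0: 011000010011
Gen 1 (rule 126): 111100111111
Gen 2 (rule 90): 100111100001
Gen 3 (rule 154): 011111010010
Gen 4 (rule 62): 110000111111
Gen 5 (rule 126): 111001100001
Gen 6 (rule 90): 101111110010
Gen 7 (rule 154): 001111101101

Answer: 6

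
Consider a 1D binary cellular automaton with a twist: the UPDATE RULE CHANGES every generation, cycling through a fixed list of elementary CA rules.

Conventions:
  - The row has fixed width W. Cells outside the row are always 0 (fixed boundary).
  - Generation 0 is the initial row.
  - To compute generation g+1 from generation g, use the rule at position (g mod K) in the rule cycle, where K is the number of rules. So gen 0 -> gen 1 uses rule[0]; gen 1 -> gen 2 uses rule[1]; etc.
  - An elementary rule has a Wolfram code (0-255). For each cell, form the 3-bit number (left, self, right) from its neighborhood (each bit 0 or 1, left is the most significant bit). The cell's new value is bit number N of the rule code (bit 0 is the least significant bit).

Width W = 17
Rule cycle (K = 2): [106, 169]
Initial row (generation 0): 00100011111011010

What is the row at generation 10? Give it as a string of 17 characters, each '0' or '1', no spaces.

Answer: 11100101000011100

Derivation:
Gen 0: 00100011111011010
Gen 1 (rule 106): 01000110001111100
Gen 2 (rule 169): 00010100101111001
Gen 3 (rule 106): 00101001011001010
Gen 4 (rule 169): 10010000110000100
Gen 5 (rule 106): 00100001110001000
Gen 6 (rule 169): 10001101100100011
Gen 7 (rule 106): 00011111101000111
Gen 8 (rule 169): 11011111010010110
Gen 9 (rule 106): 11110001100101110
Gen 10 (rule 169): 11100101000011100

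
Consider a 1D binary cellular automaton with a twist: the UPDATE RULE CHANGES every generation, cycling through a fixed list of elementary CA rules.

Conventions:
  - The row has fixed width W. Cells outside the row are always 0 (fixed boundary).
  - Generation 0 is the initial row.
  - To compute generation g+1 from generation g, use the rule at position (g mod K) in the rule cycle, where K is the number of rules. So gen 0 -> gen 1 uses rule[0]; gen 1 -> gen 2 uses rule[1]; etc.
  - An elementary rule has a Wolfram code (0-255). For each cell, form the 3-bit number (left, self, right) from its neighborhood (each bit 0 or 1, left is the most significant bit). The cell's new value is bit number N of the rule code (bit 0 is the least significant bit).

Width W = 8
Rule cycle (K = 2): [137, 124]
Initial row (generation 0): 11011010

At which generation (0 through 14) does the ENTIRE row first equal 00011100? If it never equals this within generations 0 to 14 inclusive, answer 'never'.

Answer: never

Derivation:
Gen 0: 11011010
Gen 1 (rule 137): 10010000
Gen 2 (rule 124): 11011000
Gen 3 (rule 137): 10010011
Gen 4 (rule 124): 11011011
Gen 5 (rule 137): 10010010
Gen 6 (rule 124): 11011011
Gen 7 (rule 137): 10010010
Gen 8 (rule 124): 11011011
Gen 9 (rule 137): 10010010
Gen 10 (rule 124): 11011011
Gen 11 (rule 137): 10010010
Gen 12 (rule 124): 11011011
Gen 13 (rule 137): 10010010
Gen 14 (rule 124): 11011011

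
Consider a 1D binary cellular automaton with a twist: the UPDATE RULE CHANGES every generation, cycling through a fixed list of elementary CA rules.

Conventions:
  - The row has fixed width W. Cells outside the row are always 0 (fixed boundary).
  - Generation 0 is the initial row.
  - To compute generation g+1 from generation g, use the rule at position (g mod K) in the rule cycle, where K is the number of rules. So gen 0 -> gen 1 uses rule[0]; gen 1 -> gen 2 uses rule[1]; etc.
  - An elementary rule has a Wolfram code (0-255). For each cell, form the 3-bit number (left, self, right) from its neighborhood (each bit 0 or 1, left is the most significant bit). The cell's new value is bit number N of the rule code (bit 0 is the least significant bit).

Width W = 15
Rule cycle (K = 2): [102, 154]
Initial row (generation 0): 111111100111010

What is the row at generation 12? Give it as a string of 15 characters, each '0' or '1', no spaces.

Gen 0: 111111100111010
Gen 1 (rule 102): 000000101001110
Gen 2 (rule 154): 000001000111101
Gen 3 (rule 102): 000011001000111
Gen 4 (rule 154): 000110110101110
Gen 5 (rule 102): 001011011110010
Gen 6 (rule 154): 010010011101101
Gen 7 (rule 102): 110110100110111
Gen 8 (rule 154): 100100011100110
Gen 9 (rule 102): 101100100101010
Gen 10 (rule 154): 001011011000001
Gen 11 (rule 102): 011101101000011
Gen 12 (rule 154): 111001000100110

Answer: 111001000100110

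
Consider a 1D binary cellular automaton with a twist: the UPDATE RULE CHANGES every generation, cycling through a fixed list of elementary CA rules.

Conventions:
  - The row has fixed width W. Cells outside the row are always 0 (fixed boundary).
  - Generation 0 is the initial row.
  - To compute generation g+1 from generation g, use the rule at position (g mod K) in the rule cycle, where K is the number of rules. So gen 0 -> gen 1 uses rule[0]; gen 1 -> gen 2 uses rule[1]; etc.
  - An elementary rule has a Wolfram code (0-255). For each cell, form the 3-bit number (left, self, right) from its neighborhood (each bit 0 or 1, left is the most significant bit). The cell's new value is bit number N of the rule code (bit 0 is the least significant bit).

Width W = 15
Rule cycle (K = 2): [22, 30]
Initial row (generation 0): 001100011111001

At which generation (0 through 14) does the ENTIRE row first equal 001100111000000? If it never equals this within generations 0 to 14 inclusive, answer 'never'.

Gen 0: 001100011111001
Gen 1 (rule 22): 010010100000111
Gen 2 (rule 30): 111110110001100
Gen 3 (rule 22): 000000001010010
Gen 4 (rule 30): 000000011011111
Gen 5 (rule 22): 000000100000000
Gen 6 (rule 30): 000001110000000
Gen 7 (rule 22): 000010001000000
Gen 8 (rule 30): 000111011100000
Gen 9 (rule 22): 001000000010000
Gen 10 (rule 30): 011100000111000
Gen 11 (rule 22): 100010001000100
Gen 12 (rule 30): 110111011101110
Gen 13 (rule 22): 000000000000001
Gen 14 (rule 30): 000000000000011

Answer: never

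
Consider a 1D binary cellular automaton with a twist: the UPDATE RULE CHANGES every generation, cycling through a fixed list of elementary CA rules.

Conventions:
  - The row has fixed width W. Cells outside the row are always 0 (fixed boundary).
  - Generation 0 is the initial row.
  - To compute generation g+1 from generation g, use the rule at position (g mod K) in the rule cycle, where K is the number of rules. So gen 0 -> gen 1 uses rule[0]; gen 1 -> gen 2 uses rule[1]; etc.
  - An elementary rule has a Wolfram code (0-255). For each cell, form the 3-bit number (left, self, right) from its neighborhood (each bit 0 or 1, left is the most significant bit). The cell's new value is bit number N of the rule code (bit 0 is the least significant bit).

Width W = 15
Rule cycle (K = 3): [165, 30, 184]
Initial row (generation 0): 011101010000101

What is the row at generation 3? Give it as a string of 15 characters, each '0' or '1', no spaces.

Gen 0: 011101010000101
Gen 1 (rule 165): 001011110110111
Gen 2 (rule 30): 011010000100100
Gen 3 (rule 184): 010101000010010

Answer: 010101000010010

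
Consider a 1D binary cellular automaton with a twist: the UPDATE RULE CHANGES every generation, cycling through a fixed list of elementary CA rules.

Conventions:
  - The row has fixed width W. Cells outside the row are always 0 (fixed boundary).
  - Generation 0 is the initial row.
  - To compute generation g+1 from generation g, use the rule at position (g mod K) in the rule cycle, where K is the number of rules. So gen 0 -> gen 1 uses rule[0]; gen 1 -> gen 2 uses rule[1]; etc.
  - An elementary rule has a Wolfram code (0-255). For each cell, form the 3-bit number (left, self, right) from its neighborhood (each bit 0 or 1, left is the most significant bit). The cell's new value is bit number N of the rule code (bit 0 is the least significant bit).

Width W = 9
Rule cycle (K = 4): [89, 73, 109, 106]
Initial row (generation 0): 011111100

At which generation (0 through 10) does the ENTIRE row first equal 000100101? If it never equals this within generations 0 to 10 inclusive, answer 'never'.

Gen 0: 011111100
Gen 1 (rule 89): 010000111
Gen 2 (rule 73): 000110101
Gen 3 (rule 109): 110111111
Gen 4 (rule 106): 111100001
Gen 5 (rule 89): 100111100
Gen 6 (rule 73): 000100101
Gen 7 (rule 109): 110100111
Gen 8 (rule 106): 111001101
Gen 9 (rule 89): 101101100
Gen 10 (rule 73): 001101101

Answer: 6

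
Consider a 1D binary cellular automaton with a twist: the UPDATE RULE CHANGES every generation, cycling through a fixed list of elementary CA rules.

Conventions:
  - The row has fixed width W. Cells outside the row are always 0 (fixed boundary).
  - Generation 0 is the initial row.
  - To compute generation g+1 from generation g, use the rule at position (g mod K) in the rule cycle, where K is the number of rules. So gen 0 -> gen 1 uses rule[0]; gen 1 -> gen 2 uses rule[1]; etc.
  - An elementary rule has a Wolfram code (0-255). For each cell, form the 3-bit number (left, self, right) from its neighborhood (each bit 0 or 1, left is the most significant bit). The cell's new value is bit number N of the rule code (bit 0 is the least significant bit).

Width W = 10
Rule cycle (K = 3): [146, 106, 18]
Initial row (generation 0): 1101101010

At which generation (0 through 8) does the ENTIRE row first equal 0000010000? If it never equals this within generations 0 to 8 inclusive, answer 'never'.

Answer: 5

Derivation:
Gen 0: 1101101010
Gen 1 (rule 146): 0000000001
Gen 2 (rule 106): 0000000010
Gen 3 (rule 18): 0000000101
Gen 4 (rule 146): 0000001000
Gen 5 (rule 106): 0000010000
Gen 6 (rule 18): 0000101000
Gen 7 (rule 146): 0001000100
Gen 8 (rule 106): 0010001000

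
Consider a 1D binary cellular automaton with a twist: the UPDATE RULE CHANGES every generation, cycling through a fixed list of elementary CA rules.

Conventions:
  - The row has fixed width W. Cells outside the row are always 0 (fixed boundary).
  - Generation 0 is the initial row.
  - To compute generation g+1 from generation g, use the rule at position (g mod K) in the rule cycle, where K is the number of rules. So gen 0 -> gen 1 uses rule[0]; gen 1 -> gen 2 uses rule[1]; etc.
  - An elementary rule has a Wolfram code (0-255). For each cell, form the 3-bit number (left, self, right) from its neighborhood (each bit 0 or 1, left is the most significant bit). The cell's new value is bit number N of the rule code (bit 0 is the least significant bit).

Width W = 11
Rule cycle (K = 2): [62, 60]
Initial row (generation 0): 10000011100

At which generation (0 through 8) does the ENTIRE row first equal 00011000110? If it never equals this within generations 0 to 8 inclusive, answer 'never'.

Answer: never

Derivation:
Gen 0: 10000011100
Gen 1 (rule 62): 11000110010
Gen 2 (rule 60): 10100101011
Gen 3 (rule 62): 11111111110
Gen 4 (rule 60): 10000000001
Gen 5 (rule 62): 11000000011
Gen 6 (rule 60): 10100000010
Gen 7 (rule 62): 11110000111
Gen 8 (rule 60): 10001000100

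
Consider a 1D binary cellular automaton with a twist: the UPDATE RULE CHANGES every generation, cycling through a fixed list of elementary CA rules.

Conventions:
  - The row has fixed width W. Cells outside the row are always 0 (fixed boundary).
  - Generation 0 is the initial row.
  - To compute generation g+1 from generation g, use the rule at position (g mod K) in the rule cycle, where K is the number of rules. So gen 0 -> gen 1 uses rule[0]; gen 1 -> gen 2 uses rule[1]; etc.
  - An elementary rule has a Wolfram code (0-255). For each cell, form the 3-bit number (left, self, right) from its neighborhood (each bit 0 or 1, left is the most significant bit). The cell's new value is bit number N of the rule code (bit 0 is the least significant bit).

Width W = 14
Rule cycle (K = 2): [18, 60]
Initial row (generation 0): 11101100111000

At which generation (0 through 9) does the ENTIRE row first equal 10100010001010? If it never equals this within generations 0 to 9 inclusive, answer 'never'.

Gen 0: 11101100111000
Gen 1 (rule 18): 00000011000100
Gen 2 (rule 60): 00000010100110
Gen 3 (rule 18): 00000100011001
Gen 4 (rule 60): 00000110010101
Gen 5 (rule 18): 00001001100000
Gen 6 (rule 60): 00001101010000
Gen 7 (rule 18): 00010000001000
Gen 8 (rule 60): 00011000001100
Gen 9 (rule 18): 00100100010010

Answer: never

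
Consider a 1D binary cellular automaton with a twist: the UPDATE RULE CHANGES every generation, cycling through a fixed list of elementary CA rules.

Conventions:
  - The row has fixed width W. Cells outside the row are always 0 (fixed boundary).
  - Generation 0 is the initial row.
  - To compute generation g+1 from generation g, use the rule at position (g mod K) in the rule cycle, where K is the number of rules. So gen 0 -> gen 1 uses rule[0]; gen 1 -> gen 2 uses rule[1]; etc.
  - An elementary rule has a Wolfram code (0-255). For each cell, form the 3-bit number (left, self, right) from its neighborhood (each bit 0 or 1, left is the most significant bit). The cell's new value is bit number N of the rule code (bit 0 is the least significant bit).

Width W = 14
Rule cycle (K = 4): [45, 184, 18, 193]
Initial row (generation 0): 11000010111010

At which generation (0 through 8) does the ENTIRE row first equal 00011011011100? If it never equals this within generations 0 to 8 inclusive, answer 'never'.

Answer: never

Derivation:
Gen 0: 11000010111010
Gen 1 (rule 45): 10011011100110
Gen 2 (rule 184): 01010111010101
Gen 3 (rule 18): 10000000000000
Gen 4 (rule 193): 00111111111111
Gen 5 (rule 45): 10100000000000
Gen 6 (rule 184): 01010000000000
Gen 7 (rule 18): 10001000000000
Gen 8 (rule 193): 00100011111111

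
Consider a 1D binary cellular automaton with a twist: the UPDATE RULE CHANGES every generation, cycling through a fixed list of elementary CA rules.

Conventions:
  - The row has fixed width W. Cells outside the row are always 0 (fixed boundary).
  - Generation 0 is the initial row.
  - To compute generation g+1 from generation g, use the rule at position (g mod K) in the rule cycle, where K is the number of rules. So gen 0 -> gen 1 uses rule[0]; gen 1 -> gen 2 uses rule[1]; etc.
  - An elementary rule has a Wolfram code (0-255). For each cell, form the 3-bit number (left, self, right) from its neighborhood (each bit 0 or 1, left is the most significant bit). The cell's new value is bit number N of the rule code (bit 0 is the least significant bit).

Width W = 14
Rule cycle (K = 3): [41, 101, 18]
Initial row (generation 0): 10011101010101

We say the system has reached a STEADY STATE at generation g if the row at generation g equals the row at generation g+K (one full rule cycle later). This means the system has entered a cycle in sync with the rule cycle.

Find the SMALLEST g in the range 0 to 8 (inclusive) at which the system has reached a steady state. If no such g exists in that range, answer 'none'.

Answer: none

Derivation:
Gen 0: 10011101010101
Gen 1 (rule 41): 00010010101010
Gen 2 (rule 101): 11010011111110
Gen 3 (rule 18): 00001100000001
Gen 4 (rule 41): 11101001111100
Gen 5 (rule 101): 00111000000101
Gen 6 (rule 18): 01000100001000
Gen 7 (rule 41): 00010001100011
Gen 8 (rule 101): 11010100101001
Gen 9 (rule 18): 00000011000110
Gen 10 (rule 41): 11111010010100
Gen 11 (rule 101): 00001110011101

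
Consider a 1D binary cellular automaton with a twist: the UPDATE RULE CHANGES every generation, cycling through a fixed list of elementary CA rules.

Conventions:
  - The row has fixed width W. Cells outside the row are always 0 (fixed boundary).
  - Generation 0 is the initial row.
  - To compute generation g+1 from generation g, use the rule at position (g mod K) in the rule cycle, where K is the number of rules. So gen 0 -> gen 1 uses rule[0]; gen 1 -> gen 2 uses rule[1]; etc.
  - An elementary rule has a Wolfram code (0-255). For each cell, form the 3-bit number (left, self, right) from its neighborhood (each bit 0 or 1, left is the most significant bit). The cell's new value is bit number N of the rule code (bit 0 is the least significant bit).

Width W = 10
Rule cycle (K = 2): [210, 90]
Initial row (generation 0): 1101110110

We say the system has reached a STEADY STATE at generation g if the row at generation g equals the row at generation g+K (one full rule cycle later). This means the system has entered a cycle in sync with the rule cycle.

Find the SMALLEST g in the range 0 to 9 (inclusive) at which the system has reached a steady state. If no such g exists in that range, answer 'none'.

Gen 0: 1101110110
Gen 1 (rule 210): 0100110011
Gen 2 (rule 90): 1011111111
Gen 3 (rule 210): 0001111111
Gen 4 (rule 90): 0011000001
Gen 5 (rule 210): 0101100010
Gen 6 (rule 90): 1001110101
Gen 7 (rule 210): 0110110000
Gen 8 (rule 90): 1110111000
Gen 9 (rule 210): 0110011100
Gen 10 (rule 90): 1111110110
Gen 11 (rule 210): 0111110011

Answer: none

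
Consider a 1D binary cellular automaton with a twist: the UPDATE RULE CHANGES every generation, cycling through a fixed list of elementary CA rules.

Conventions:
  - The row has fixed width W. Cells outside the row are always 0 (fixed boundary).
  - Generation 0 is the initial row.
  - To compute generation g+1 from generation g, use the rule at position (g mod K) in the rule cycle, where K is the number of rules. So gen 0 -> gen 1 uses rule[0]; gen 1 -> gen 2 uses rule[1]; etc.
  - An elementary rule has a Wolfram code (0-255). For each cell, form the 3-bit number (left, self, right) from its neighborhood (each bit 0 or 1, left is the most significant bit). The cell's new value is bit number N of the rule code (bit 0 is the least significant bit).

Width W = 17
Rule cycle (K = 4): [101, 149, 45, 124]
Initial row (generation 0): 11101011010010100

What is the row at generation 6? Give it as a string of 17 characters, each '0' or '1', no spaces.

Answer: 00000010000000010

Derivation:
Gen 0: 11101011010010100
Gen 1 (rule 101): 00111101110011101
Gen 2 (rule 149): 10011000101001001
Gen 3 (rule 45): 10010010111001001
Gen 4 (rule 124): 11011011101101101
Gen 5 (rule 101): 01101100110110111
Gen 6 (rule 149): 00000010000000010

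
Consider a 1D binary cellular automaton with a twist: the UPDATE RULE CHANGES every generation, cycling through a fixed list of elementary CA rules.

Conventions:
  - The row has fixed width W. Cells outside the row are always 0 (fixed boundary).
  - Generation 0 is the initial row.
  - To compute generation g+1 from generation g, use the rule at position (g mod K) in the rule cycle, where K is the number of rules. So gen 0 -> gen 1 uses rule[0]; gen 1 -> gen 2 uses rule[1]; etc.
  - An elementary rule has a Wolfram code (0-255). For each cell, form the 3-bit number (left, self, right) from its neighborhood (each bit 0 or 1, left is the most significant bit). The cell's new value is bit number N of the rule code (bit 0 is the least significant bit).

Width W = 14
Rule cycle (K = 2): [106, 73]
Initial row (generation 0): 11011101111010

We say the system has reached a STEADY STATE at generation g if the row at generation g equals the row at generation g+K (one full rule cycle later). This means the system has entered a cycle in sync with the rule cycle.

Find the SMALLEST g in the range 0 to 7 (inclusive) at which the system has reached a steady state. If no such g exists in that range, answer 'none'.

Answer: none

Derivation:
Gen 0: 11011101111010
Gen 1 (rule 106): 11110111001100
Gen 2 (rule 73): 10010101001101
Gen 3 (rule 106): 00101010011110
Gen 4 (rule 73): 10000000010010
Gen 5 (rule 106): 00000000100100
Gen 6 (rule 73): 11111110000001
Gen 7 (rule 106): 10000010000010
Gen 8 (rule 73): 00111000111000
Gen 9 (rule 106): 01101001101000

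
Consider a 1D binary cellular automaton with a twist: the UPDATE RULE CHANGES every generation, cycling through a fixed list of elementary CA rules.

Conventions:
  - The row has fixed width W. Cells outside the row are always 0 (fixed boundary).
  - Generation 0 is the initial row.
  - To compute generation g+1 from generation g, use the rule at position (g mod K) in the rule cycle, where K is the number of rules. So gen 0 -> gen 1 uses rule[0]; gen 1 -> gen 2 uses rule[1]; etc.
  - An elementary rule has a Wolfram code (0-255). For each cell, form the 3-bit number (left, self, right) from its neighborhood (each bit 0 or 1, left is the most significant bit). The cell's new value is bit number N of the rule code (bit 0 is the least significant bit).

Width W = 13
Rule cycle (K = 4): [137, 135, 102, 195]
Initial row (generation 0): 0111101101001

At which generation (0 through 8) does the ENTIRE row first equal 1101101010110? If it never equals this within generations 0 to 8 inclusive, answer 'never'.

Answer: never

Derivation:
Gen 0: 0111101101001
Gen 1 (rule 137): 0111001000000
Gen 2 (rule 135): 1010011011111
Gen 3 (rule 102): 1110101100001
Gen 4 (rule 195): 0110000101110
Gen 5 (rule 137): 0100110001100
Gen 6 (rule 135): 1101000110001
Gen 7 (rule 102): 0111001010011
Gen 8 (rule 195): 1011010000101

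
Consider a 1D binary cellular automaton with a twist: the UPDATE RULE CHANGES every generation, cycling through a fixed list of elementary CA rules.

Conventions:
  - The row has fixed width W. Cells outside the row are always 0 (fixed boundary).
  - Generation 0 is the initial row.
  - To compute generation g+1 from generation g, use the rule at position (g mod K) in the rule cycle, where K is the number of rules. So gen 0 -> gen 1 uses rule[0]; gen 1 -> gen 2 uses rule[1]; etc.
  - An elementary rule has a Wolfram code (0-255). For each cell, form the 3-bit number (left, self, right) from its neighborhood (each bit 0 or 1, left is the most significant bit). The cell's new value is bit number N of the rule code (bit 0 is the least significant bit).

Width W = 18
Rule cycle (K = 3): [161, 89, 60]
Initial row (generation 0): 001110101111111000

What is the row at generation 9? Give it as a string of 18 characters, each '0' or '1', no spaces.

Gen 0: 001110101111111000
Gen 1 (rule 161): 100101010111110011
Gen 2 (rule 89): 010000000100011011
Gen 3 (rule 60): 011000000110010110
Gen 4 (rule 161): 000011110000001000
Gen 5 (rule 89): 111010011111100111
Gen 6 (rule 60): 100111010000010100
Gen 7 (rule 161): 000010100111001001
Gen 8 (rule 89): 111000010101100100
Gen 9 (rule 60): 100100011111010110

Answer: 100100011111010110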